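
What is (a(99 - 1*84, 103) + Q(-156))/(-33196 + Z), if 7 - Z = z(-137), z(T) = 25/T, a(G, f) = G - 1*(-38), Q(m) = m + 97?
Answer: 411/2273434 ≈ 0.00018078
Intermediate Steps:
Q(m) = 97 + m
a(G, f) = 38 + G (a(G, f) = G + 38 = 38 + G)
Z = 984/137 (Z = 7 - 25/(-137) = 7 - 25*(-1)/137 = 7 - 1*(-25/137) = 7 + 25/137 = 984/137 ≈ 7.1825)
(a(99 - 1*84, 103) + Q(-156))/(-33196 + Z) = ((38 + (99 - 1*84)) + (97 - 156))/(-33196 + 984/137) = ((38 + (99 - 84)) - 59)/(-4546868/137) = ((38 + 15) - 59)*(-137/4546868) = (53 - 59)*(-137/4546868) = -6*(-137/4546868) = 411/2273434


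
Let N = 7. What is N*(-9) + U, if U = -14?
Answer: -77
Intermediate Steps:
N*(-9) + U = 7*(-9) - 14 = -63 - 14 = -77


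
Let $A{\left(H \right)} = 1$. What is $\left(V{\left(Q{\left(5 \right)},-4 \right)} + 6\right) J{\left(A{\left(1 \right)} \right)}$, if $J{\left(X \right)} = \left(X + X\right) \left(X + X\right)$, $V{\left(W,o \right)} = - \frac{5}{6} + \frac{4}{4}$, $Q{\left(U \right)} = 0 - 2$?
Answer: $\frac{74}{3} \approx 24.667$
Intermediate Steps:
$Q{\left(U \right)} = -2$
$V{\left(W,o \right)} = \frac{1}{6}$ ($V{\left(W,o \right)} = \left(-5\right) \frac{1}{6} + 4 \cdot \frac{1}{4} = - \frac{5}{6} + 1 = \frac{1}{6}$)
$J{\left(X \right)} = 4 X^{2}$ ($J{\left(X \right)} = 2 X 2 X = 4 X^{2}$)
$\left(V{\left(Q{\left(5 \right)},-4 \right)} + 6\right) J{\left(A{\left(1 \right)} \right)} = \left(\frac{1}{6} + 6\right) 4 \cdot 1^{2} = \frac{37 \cdot 4 \cdot 1}{6} = \frac{37}{6} \cdot 4 = \frac{74}{3}$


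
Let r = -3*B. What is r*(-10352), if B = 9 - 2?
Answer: 217392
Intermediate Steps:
B = 7
r = -21 (r = -3*7 = -21)
r*(-10352) = -21*(-10352) = 217392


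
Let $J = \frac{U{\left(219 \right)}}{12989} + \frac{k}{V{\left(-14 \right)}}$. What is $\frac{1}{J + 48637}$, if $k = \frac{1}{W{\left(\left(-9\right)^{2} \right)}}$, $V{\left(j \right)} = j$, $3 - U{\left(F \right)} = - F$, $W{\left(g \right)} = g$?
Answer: $\frac{14729526}{716400194821} \approx 2.056 \cdot 10^{-5}$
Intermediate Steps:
$U{\left(F \right)} = 3 + F$ ($U{\left(F \right)} = 3 - - F = 3 + F$)
$k = \frac{1}{81}$ ($k = \frac{1}{\left(-9\right)^{2}} = \frac{1}{81} \approx 0.012346$)
$J = \frac{238759}{14729526}$ ($J = \frac{3 + 219}{12989} + \frac{1}{81 \left(-14\right)} = 222 \cdot \frac{1}{12989} + \frac{1}{81} \left(- \frac{1}{14}\right) = \frac{222}{12989} - \frac{1}{1134} = \frac{238759}{14729526} \approx 0.01621$)
$\frac{1}{J + 48637} = \frac{1}{\frac{238759}{14729526} + 48637} = \frac{1}{\frac{716400194821}{14729526}} = \frac{14729526}{716400194821}$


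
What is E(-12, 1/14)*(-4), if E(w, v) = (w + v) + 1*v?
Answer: 332/7 ≈ 47.429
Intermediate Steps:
E(w, v) = w + 2*v (E(w, v) = (v + w) + v = w + 2*v)
E(-12, 1/14)*(-4) = (-12 + 2*(1/14))*(-4) = (-12 + ⅐)*(-4) = -83/7*(-4) = 332/7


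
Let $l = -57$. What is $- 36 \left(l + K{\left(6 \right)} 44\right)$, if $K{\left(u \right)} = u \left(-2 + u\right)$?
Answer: $-35964$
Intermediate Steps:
$- 36 \left(l + K{\left(6 \right)} 44\right) = - 36 \left(-57 + 6 \left(-2 + 6\right) 44\right) = - 36 \left(-57 + 6 \cdot 4 \cdot 44\right) = - 36 \left(-57 + 24 \cdot 44\right) = - 36 \left(-57 + 1056\right) = \left(-36\right) 999 = -35964$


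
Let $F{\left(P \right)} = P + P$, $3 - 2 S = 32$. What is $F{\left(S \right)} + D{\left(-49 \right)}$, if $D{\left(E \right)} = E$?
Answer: $-78$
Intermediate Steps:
$S = - \frac{29}{2}$ ($S = \frac{3}{2} - 16 = - \frac{29}{2} \approx -14.5$)
$F{\left(P \right)} = 2 P$
$F{\left(S \right)} + D{\left(-49 \right)} = 2 \left(- \frac{29}{2}\right) - 49 = -29 - 49 = -78$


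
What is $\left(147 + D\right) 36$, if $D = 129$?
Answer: $9936$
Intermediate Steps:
$\left(147 + D\right) 36 = \left(147 + 129\right) 36 = 276 \cdot 36 = 9936$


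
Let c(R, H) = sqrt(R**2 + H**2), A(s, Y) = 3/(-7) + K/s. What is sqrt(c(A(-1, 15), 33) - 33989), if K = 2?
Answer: sqrt(-1665461 + 35*sqrt(2146))/7 ≈ 184.27*I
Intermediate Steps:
A(s, Y) = -3/7 + 2/s (A(s, Y) = 3/(-7) + 2/s = 3*(-1/7) + 2/s = -3/7 + 2/s)
c(R, H) = sqrt(H**2 + R**2)
sqrt(c(A(-1, 15), 33) - 33989) = sqrt(sqrt(33**2 + (-3/7 + 2/(-1))**2) - 33989) = sqrt(sqrt(1089 + (-3/7 + 2*(-1))**2) - 33989) = sqrt(sqrt(1089 + (-3/7 - 2)**2) - 33989) = sqrt(sqrt(1089 + (-17/7)**2) - 33989) = sqrt(sqrt(1089 + 289/49) - 33989) = sqrt(sqrt(53650/49) - 33989) = sqrt(5*sqrt(2146)/7 - 33989) = sqrt(-33989 + 5*sqrt(2146)/7)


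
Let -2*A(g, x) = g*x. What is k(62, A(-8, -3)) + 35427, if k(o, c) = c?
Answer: 35415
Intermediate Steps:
A(g, x) = -g*x/2
k(62, A(-8, -3)) + 35427 = -½*(-8)*(-3) + 35427 = -12 + 35427 = 35415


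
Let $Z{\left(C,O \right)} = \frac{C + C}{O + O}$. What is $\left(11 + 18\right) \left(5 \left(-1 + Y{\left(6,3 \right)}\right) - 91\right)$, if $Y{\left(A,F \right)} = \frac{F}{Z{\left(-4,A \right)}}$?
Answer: $- \frac{6873}{2} \approx -3436.5$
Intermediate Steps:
$Z{\left(C,O \right)} = \frac{C}{O}$ ($Z{\left(C,O \right)} = \frac{2 C}{2 O} = 2 C \frac{1}{2 O} = \frac{C}{O}$)
$Y{\left(A,F \right)} = - \frac{A F}{4}$ ($Y{\left(A,F \right)} = \frac{F}{\left(-4\right) \frac{1}{A}} = F \left(- \frac{A}{4}\right) = - \frac{A F}{4}$)
$\left(11 + 18\right) \left(5 \left(-1 + Y{\left(6,3 \right)}\right) - 91\right) = \left(11 + 18\right) \left(5 \left(-1 - \frac{3}{2} \cdot 3\right) - 91\right) = 29 \left(5 \left(-1 - \frac{9}{2}\right) - 91\right) = 29 \left(5 \left(- \frac{11}{2}\right) - 91\right) = 29 \left(- \frac{55}{2} - 91\right) = 29 \left(- \frac{237}{2}\right) = - \frac{6873}{2}$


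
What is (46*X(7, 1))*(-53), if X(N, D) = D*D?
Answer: -2438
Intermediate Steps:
X(N, D) = D²
(46*X(7, 1))*(-53) = (46*1²)*(-53) = (46*1)*(-53) = 46*(-53) = -2438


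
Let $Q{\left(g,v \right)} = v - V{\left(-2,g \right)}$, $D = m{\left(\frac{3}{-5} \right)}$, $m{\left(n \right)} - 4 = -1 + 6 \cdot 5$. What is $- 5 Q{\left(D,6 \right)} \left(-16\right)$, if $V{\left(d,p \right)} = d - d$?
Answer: $480$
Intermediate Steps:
$V{\left(d,p \right)} = 0$
$m{\left(n \right)} = 33$ ($m{\left(n \right)} = 4 + \left(-1 + 6 \cdot 5\right) = 4 + \left(-1 + 30\right) = 4 + 29 = 33$)
$D = 33$
$Q{\left(g,v \right)} = v$ ($Q{\left(g,v \right)} = v - 0 = v + 0 = v$)
$- 5 Q{\left(D,6 \right)} \left(-16\right) = \left(-5\right) 6 \left(-16\right) = \left(-30\right) \left(-16\right) = 480$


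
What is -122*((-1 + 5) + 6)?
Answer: -1220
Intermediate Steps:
-122*((-1 + 5) + 6) = -122*(4 + 6) = -122*10 = -1220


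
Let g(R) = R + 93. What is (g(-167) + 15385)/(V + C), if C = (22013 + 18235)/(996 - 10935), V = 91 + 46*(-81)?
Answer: -50725343/12056171 ≈ -4.2074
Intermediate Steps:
V = -3635 (V = 91 - 3726 = -3635)
g(R) = 93 + R
C = -13416/3313 (C = 40248/(-9939) = 40248*(-1/9939) = -13416/3313 ≈ -4.0495)
(g(-167) + 15385)/(V + C) = ((93 - 167) + 15385)/(-3635 - 13416/3313) = (-74 + 15385)/(-12056171/3313) = 15311*(-3313/12056171) = -50725343/12056171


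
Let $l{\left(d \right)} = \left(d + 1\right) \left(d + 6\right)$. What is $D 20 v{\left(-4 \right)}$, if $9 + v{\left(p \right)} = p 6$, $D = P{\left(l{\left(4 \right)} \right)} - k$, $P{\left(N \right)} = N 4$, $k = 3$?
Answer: $-130020$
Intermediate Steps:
$l{\left(d \right)} = \left(1 + d\right) \left(6 + d\right)$
$P{\left(N \right)} = 4 N$
$D = 197$ ($D = 4 \left(6 + 4^{2} + 7 \cdot 4\right) - 3 = 4 \left(6 + 16 + 28\right) - 3 = 4 \cdot 50 - 3 = 200 - 3 = 197$)
$v{\left(p \right)} = -9 + 6 p$ ($v{\left(p \right)} = -9 + p 6 = -9 + 6 p$)
$D 20 v{\left(-4 \right)} = 197 \cdot 20 \left(-9 + 6 \left(-4\right)\right) = 3940 \left(-9 - 24\right) = 3940 \left(-33\right) = -130020$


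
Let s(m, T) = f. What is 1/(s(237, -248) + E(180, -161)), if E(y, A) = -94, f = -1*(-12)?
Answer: -1/82 ≈ -0.012195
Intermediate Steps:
f = 12
s(m, T) = 12
1/(s(237, -248) + E(180, -161)) = 1/(12 - 94) = 1/(-82) = -1/82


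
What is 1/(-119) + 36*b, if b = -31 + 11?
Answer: -85681/119 ≈ -720.01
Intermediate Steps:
b = -20
1/(-119) + 36*b = 1/(-119) + 36*(-20) = -1/119 - 720 = -85681/119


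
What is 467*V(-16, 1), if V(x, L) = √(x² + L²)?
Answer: 467*√257 ≈ 7486.6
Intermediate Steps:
V(x, L) = √(L² + x²)
467*V(-16, 1) = 467*√(1² + (-16)²) = 467*√(1 + 256) = 467*√257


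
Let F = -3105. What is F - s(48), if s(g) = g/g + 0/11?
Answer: -3106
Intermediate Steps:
s(g) = 1 (s(g) = 1 + 0*(1/11) = 1 + 0 = 1)
F - s(48) = -3105 - 1*1 = -3105 - 1 = -3106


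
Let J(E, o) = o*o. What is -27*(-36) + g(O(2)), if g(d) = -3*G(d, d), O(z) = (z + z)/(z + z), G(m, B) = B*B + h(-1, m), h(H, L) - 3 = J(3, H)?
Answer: 957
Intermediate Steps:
J(E, o) = o**2
h(H, L) = 3 + H**2
G(m, B) = 4 + B**2 (G(m, B) = B*B + (3 + (-1)**2) = B**2 + (3 + 1) = B**2 + 4 = 4 + B**2)
O(z) = 1 (O(z) = (2*z)/((2*z)) = (2*z)*(1/(2*z)) = 1)
g(d) = -12 - 3*d**2 (g(d) = -3*(4 + d**2) = -12 - 3*d**2)
-27*(-36) + g(O(2)) = -27*(-36) + (-12 - 3*1**2) = 972 + (-12 - 3*1) = 972 + (-12 - 3) = 972 - 15 = 957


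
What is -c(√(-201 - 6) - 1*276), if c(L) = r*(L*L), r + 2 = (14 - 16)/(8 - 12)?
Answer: 227907/2 - 2484*I*√23 ≈ 1.1395e+5 - 11913.0*I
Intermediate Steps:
r = -3/2 (r = -2 + (14 - 16)/(8 - 12) = -2 - 2/(-4) = -2 - 2*(-¼) = -2 + ½ = -3/2 ≈ -1.5000)
c(L) = -3*L²/2 (c(L) = -3*L*L/2 = -3*L²/2)
-c(√(-201 - 6) - 1*276) = -(-3)*(√(-201 - 6) - 1*276)²/2 = -(-3)*(√(-207) - 276)²/2 = -(-3)*(3*I*√23 - 276)²/2 = -(-3)*(-276 + 3*I*√23)²/2 = 3*(-276 + 3*I*√23)²/2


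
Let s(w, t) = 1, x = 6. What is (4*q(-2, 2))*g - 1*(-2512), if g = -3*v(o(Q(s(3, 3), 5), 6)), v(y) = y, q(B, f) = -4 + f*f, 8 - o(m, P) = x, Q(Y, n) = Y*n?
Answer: 2512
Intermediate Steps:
o(m, P) = 2 (o(m, P) = 8 - 1*6 = 8 - 6 = 2)
q(B, f) = -4 + f²
g = -6 (g = -3*2 = -6)
(4*q(-2, 2))*g - 1*(-2512) = (4*(-4 + 2²))*(-6) - 1*(-2512) = (4*(-4 + 4))*(-6) + 2512 = (4*0)*(-6) + 2512 = 0*(-6) + 2512 = 0 + 2512 = 2512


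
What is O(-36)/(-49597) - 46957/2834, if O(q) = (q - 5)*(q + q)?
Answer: -2337292297/140557898 ≈ -16.629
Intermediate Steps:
O(q) = 2*q*(-5 + q) (O(q) = (-5 + q)*(2*q) = 2*q*(-5 + q))
O(-36)/(-49597) - 46957/2834 = (2*(-36)*(-5 - 36))/(-49597) - 46957/2834 = (2*(-36)*(-41))*(-1/49597) - 46957*1/2834 = 2952*(-1/49597) - 46957/2834 = -2952/49597 - 46957/2834 = -2337292297/140557898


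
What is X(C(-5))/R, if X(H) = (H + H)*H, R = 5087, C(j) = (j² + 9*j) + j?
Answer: 1250/5087 ≈ 0.24572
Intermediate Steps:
C(j) = j² + 10*j
X(H) = 2*H² (X(H) = (2*H)*H = 2*H²)
X(C(-5))/R = (2*(-5*(10 - 5))²)/5087 = (2*(-5*5)²)*(1/5087) = (2*(-25)²)*(1/5087) = (2*625)*(1/5087) = 1250*(1/5087) = 1250/5087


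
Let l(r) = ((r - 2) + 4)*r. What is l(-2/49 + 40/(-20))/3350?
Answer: 4/160867 ≈ 2.4865e-5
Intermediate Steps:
l(r) = r*(2 + r) (l(r) = ((-2 + r) + 4)*r = (2 + r)*r = r*(2 + r))
l(-2/49 + 40/(-20))/3350 = ((-2/49 + 40/(-20))*(2 + (-2/49 + 40/(-20))))/3350 = ((-2*1/49 + 40*(-1/20))*(2 + (-2*1/49 + 40*(-1/20))))*(1/3350) = ((-2/49 - 2)*(2 + (-2/49 - 2)))*(1/3350) = -100*(2 - 100/49)/49*(1/3350) = -100/49*(-2/49)*(1/3350) = (200/2401)*(1/3350) = 4/160867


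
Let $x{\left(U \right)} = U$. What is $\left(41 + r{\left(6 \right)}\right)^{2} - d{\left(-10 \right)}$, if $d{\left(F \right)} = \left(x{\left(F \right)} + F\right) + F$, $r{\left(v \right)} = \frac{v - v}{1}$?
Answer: $1711$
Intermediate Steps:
$r{\left(v \right)} = 0$ ($r{\left(v \right)} = 0 \cdot 1 = 0$)
$d{\left(F \right)} = 3 F$ ($d{\left(F \right)} = \left(F + F\right) + F = 2 F + F = 3 F$)
$\left(41 + r{\left(6 \right)}\right)^{2} - d{\left(-10 \right)} = \left(41 + 0\right)^{2} - 3 \left(-10\right) = 41^{2} - -30 = 1681 + 30 = 1711$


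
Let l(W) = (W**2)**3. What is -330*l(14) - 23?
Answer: -2484746903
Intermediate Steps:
l(W) = W**6
-330*l(14) - 23 = -330*14**6 - 23 = -330*7529536 - 23 = -2484746880 - 23 = -2484746903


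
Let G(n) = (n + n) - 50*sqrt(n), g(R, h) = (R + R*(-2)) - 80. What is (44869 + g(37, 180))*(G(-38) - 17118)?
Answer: -769465888 - 2237600*I*sqrt(38) ≈ -7.6947e+8 - 1.3793e+7*I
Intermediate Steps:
g(R, h) = -80 - R (g(R, h) = (R - 2*R) - 80 = -R - 80 = -80 - R)
G(n) = -50*sqrt(n) + 2*n (G(n) = 2*n - 50*sqrt(n) = -50*sqrt(n) + 2*n)
(44869 + g(37, 180))*(G(-38) - 17118) = (44869 + (-80 - 1*37))*((-50*I*sqrt(38) + 2*(-38)) - 17118) = (44869 + (-80 - 37))*((-50*I*sqrt(38) - 76) - 17118) = (44869 - 117)*((-50*I*sqrt(38) - 76) - 17118) = 44752*((-76 - 50*I*sqrt(38)) - 17118) = 44752*(-17194 - 50*I*sqrt(38)) = -769465888 - 2237600*I*sqrt(38)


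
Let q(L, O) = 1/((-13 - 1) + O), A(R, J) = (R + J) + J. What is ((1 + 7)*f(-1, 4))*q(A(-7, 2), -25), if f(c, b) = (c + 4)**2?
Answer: -24/13 ≈ -1.8462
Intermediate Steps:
f(c, b) = (4 + c)**2
A(R, J) = R + 2*J (A(R, J) = (J + R) + J = R + 2*J)
q(L, O) = 1/(-14 + O)
((1 + 7)*f(-1, 4))*q(A(-7, 2), -25) = ((1 + 7)*(4 - 1)**2)/(-14 - 25) = (8*3**2)/(-39) = (8*9)*(-1/39) = 72*(-1/39) = -24/13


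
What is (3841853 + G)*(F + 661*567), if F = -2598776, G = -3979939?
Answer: 307101745054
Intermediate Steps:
(3841853 + G)*(F + 661*567) = (3841853 - 3979939)*(-2598776 + 661*567) = -138086*(-2598776 + 374787) = -138086*(-2223989) = 307101745054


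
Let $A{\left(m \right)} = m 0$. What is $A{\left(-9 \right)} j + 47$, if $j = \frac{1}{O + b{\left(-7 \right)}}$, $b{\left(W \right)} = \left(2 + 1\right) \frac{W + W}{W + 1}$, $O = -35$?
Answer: $47$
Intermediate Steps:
$A{\left(m \right)} = 0$
$b{\left(W \right)} = \frac{6 W}{1 + W}$ ($b{\left(W \right)} = 3 \frac{2 W}{1 + W} = \frac{6 W}{1 + W}$)
$j = - \frac{1}{28}$ ($j = \frac{1}{-35 + 6 \left(-7\right) \frac{1}{1 - 7}} = \frac{1}{-35 + 6 \left(-7\right) \frac{1}{-6}} = \frac{1}{-35 + 6 \left(-7\right) \left(- \frac{1}{6}\right)} = \frac{1}{-35 + 7} = \frac{1}{-28} = - \frac{1}{28} \approx -0.035714$)
$A{\left(-9 \right)} j + 47 = 0 \left(- \frac{1}{28}\right) + 47 = 0 + 47 = 47$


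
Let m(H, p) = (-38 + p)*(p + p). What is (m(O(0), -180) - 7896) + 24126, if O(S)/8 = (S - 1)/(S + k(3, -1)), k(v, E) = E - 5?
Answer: 94710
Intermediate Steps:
k(v, E) = -5 + E
O(S) = 8*(-1 + S)/(-6 + S) (O(S) = 8*((S - 1)/(S + (-5 - 1))) = 8*((-1 + S)/(S - 6)) = 8*((-1 + S)/(-6 + S)) = 8*(-1 + S)/(-6 + S))
m(H, p) = 2*p*(-38 + p) (m(H, p) = (-38 + p)*(2*p) = 2*p*(-38 + p))
(m(O(0), -180) - 7896) + 24126 = (2*(-180)*(-38 - 180) - 7896) + 24126 = (2*(-180)*(-218) - 7896) + 24126 = (78480 - 7896) + 24126 = 70584 + 24126 = 94710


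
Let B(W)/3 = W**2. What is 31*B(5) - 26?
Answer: 2299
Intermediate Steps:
B(W) = 3*W**2
31*B(5) - 26 = 31*(3*5**2) - 26 = 31*(3*25) - 26 = 31*75 - 26 = 2325 - 26 = 2299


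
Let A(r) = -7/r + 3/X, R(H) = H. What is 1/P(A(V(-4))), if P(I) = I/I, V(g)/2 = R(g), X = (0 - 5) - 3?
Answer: 1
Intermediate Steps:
X = -8 (X = -5 - 3 = -8)
V(g) = 2*g
A(r) = -3/8 - 7/r (A(r) = -7/r + 3/(-8) = -7/r + 3*(-1/8) = -7/r - 3/8 = -3/8 - 7/r)
P(I) = 1
1/P(A(V(-4))) = 1/1 = 1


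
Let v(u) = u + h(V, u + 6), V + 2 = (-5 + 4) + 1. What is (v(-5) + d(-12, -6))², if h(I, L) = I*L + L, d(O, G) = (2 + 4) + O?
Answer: 144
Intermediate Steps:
d(O, G) = 6 + O
V = -2 (V = -2 + ((-5 + 4) + 1) = -2 + (-1 + 1) = -2 + 0 = -2)
h(I, L) = L + I*L
v(u) = -6 (v(u) = u + (u + 6)*(1 - 2) = u + (6 + u)*(-1) = u + (-6 - u) = -6)
(v(-5) + d(-12, -6))² = (-6 + (6 - 12))² = (-6 - 6)² = (-12)² = 144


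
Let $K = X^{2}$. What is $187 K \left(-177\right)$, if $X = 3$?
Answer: $-297891$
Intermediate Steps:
$K = 9$ ($K = 3^{2} = 9$)
$187 K \left(-177\right) = 187 \cdot 9 \left(-177\right) = 1683 \left(-177\right) = -297891$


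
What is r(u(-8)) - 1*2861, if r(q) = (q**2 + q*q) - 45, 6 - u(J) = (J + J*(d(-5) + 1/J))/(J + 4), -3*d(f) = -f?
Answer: -200951/72 ≈ -2791.0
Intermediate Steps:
d(f) = f/3 (d(f) = -(-1)*f/3 = f/3)
u(J) = 6 - (J + J*(-5/3 + 1/J))/(4 + J) (u(J) = 6 - (J + J*((1/3)*(-5) + 1/J))/(J + 4) = 6 - (J + J*(-5/3 + 1/J))/(4 + J))
r(q) = -45 + 2*q**2 (r(q) = (q**2 + q**2) - 45 = 2*q**2 - 45 = -45 + 2*q**2)
r(u(-8)) - 1*2861 = (-45 + 2*((69 + 20*(-8))/(3*(4 - 8)))**2) - 1*2861 = (-45 + 2*((1/3)*(69 - 160)/(-4))**2) - 2861 = (-45 + 2*((1/3)*(-1/4)*(-91))**2) - 2861 = (-45 + 2*(91/12)**2) - 2861 = (-45 + 2*(8281/144)) - 2861 = (-45 + 8281/72) - 2861 = 5041/72 - 2861 = -200951/72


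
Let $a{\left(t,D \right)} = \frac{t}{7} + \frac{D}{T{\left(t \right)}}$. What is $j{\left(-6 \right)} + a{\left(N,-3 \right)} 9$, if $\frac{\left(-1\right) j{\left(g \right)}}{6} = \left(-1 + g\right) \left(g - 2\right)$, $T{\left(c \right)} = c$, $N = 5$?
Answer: $- \frac{11724}{35} \approx -334.97$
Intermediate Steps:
$a{\left(t,D \right)} = \frac{t}{7} + \frac{D}{t}$
$j{\left(g \right)} = - 6 \left(-1 + g\right) \left(-2 + g\right)$ ($j{\left(g \right)} = - 6 \left(-1 + g\right) \left(g - 2\right) = - 6 \left(-1 + g\right) \left(-2 + g\right)$)
$j{\left(-6 \right)} + a{\left(N,-3 \right)} 9 = \left(-12 - 6 \left(-6\right)^{2} + 18 \left(-6\right)\right) + \left(\frac{1}{7} \cdot 5 - \frac{3}{5}\right) 9 = \left(-12 - 216 - 108\right) + \left(\frac{5}{7} - \frac{3}{5}\right) 9 = -336 + \frac{4}{35} \cdot 9 = -336 + \frac{36}{35} = - \frac{11724}{35}$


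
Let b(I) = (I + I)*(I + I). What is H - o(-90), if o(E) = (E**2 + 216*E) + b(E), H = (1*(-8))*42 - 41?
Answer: -21437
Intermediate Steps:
b(I) = 4*I**2 (b(I) = (2*I)*(2*I) = 4*I**2)
H = -377 (H = -8*42 - 41 = -336 - 41 = -377)
o(E) = 5*E**2 + 216*E (o(E) = (E**2 + 216*E) + 4*E**2 = 5*E**2 + 216*E)
H - o(-90) = -377 - (-90)*(216 + 5*(-90)) = -377 - (-90)*(216 - 450) = -377 - (-90)*(-234) = -377 - 1*21060 = -377 - 21060 = -21437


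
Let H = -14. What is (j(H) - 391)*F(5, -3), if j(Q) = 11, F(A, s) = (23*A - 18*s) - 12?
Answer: -59660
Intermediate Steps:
F(A, s) = -12 - 18*s + 23*A (F(A, s) = (-18*s + 23*A) - 12 = -12 - 18*s + 23*A)
(j(H) - 391)*F(5, -3) = (11 - 391)*(-12 - 18*(-3) + 23*5) = -380*(-12 + 54 + 115) = -380*157 = -59660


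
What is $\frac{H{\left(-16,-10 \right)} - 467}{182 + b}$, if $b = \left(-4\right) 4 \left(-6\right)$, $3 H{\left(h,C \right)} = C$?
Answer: $- \frac{1411}{834} \approx -1.6918$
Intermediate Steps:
$H{\left(h,C \right)} = \frac{C}{3}$
$b = 96$ ($b = \left(-16\right) \left(-6\right) = 96$)
$\frac{H{\left(-16,-10 \right)} - 467}{182 + b} = \frac{\frac{1}{3} \left(-10\right) - 467}{182 + 96} = \frac{- \frac{10}{3} - 467}{278} = \left(- \frac{1411}{3}\right) \frac{1}{278} = - \frac{1411}{834}$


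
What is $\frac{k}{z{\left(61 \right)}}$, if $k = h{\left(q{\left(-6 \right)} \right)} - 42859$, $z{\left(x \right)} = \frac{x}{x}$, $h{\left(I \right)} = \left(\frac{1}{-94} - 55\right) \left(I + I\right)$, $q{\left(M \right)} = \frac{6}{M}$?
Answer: $- \frac{2009202}{47} \approx -42749.0$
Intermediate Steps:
$h{\left(I \right)} = - \frac{5171 I}{47}$ ($h{\left(I \right)} = \left(- \frac{1}{94} - 55\right) 2 I = - \frac{5171 \cdot 2 I}{94} = - \frac{5171 I}{47}$)
$z{\left(x \right)} = 1$
$k = - \frac{2009202}{47}$ ($k = - \frac{5171 \frac{6}{-6}}{47} - 42859 = - \frac{5171 \cdot 6 \left(- \frac{1}{6}\right)}{47} - 42859 = \left(- \frac{5171}{47}\right) \left(-1\right) - 42859 = \frac{5171}{47} - 42859 = - \frac{2009202}{47} \approx -42749.0$)
$\frac{k}{z{\left(61 \right)}} = - \frac{2009202}{47 \cdot 1} = \left(- \frac{2009202}{47}\right) 1 = - \frac{2009202}{47}$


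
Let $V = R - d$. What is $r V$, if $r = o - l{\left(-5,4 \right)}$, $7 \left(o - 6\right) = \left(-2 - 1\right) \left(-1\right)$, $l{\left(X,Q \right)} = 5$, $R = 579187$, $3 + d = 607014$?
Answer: $- \frac{278240}{7} \approx -39749.0$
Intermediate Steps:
$d = 607011$ ($d = -3 + 607014 = 607011$)
$o = \frac{45}{7}$ ($o = 6 + \frac{\left(-2 - 1\right) \left(-1\right)}{7} = 6 + \frac{\left(-3\right) \left(-1\right)}{7} = 6 + \frac{1}{7} \cdot 3 = 6 + \frac{3}{7} = \frac{45}{7} \approx 6.4286$)
$V = -27824$ ($V = 579187 - 607011 = -27824$)
$r = \frac{10}{7}$ ($r = \frac{45}{7} - 5 = \frac{10}{7} \approx 1.4286$)
$r V = \frac{10}{7} \left(-27824\right) = - \frac{278240}{7}$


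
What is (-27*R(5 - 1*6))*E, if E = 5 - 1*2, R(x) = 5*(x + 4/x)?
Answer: 2025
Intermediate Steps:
R(x) = 5*x + 20/x
E = 3 (E = 5 - 2 = 3)
(-27*R(5 - 1*6))*E = -27*(5*(5 - 1*6) + 20/(5 - 1*6))*3 = -27*(5*(5 - 6) + 20/(5 - 6))*3 = -27*(5*(-1) + 20/(-1))*3 = -27*(-5 + 20*(-1))*3 = -27*(-5 - 20)*3 = -27*(-25)*3 = 675*3 = 2025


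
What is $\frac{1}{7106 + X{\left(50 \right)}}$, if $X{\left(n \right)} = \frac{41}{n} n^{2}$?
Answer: $\frac{1}{9156} \approx 0.00010922$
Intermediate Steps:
$X{\left(n \right)} = 41 n$
$\frac{1}{7106 + X{\left(50 \right)}} = \frac{1}{7106 + 41 \cdot 50} = \frac{1}{7106 + 2050} = \frac{1}{9156}$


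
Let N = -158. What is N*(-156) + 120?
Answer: 24768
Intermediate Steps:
N*(-156) + 120 = -158*(-156) + 120 = 24648 + 120 = 24768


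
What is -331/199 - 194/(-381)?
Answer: -87505/75819 ≈ -1.1541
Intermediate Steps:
-331/199 - 194/(-381) = -331*1/199 - 194*(-1/381) = -331/199 + 194/381 = -87505/75819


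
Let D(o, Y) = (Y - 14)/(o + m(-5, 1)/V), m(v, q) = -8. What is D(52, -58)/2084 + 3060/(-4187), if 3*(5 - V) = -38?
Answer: -2179756359/2979829282 ≈ -0.73150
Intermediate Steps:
V = 53/3 (V = 5 - ⅓*(-38) = 5 + 38/3 = 53/3 ≈ 17.667)
D(o, Y) = (-14 + Y)/(-24/53 + o) (D(o, Y) = (Y - 14)/(o - 8/53/3) = (-14 + Y)/(o - 8*3/53) = (-14 + Y)/(o - 24/53) = (-14 + Y)/(-24/53 + o))
D(52, -58)/2084 + 3060/(-4187) = (53*(-14 - 58)/(-24 + 53*52))/2084 + 3060/(-4187) = (53*(-72)/(-24 + 2756))*(1/2084) + 3060*(-1/4187) = (53*(-72)/2732)*(1/2084) - 3060/4187 = (53*(1/2732)*(-72))*(1/2084) - 3060/4187 = -954/683*1/2084 - 3060/4187 = -477/711686 - 3060/4187 = -2179756359/2979829282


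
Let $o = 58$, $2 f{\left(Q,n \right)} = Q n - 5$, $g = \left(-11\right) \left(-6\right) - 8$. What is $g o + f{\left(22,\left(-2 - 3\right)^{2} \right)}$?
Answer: $\frac{7273}{2} \approx 3636.5$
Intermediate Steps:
$g = 58$ ($g = 66 - 8 = 58$)
$f{\left(Q,n \right)} = - \frac{5}{2} + \frac{Q n}{2}$ ($f{\left(Q,n \right)} = \frac{Q n - 5}{2} = \frac{-5 + Q n}{2} = - \frac{5}{2} + \frac{Q n}{2}$)
$g o + f{\left(22,\left(-2 - 3\right)^{2} \right)} = 58 \cdot 58 - \left(\frac{5}{2} - 11 \left(-2 - 3\right)^{2}\right) = 3364 - \left(\frac{5}{2} - 11 \left(-5\right)^{2}\right) = 3364 - \left(\frac{5}{2} - 275\right) = 3364 + \left(- \frac{5}{2} + 275\right) = 3364 + \frac{545}{2} = \frac{7273}{2}$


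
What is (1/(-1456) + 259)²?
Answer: 142206672609/2119936 ≈ 67081.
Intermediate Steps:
(1/(-1456) + 259)² = (-1/1456 + 259)² = (377103/1456)² = 142206672609/2119936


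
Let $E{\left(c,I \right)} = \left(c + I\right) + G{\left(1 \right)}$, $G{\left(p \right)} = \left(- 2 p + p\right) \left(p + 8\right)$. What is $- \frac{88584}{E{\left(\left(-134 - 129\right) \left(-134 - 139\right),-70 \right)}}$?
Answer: $- \frac{11073}{8965} \approx -1.2351$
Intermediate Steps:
$G{\left(p \right)} = - p \left(8 + p\right)$
$E{\left(c,I \right)} = -9 + I + c$ ($E{\left(c,I \right)} = \left(c + I\right) - 1 \left(8 + 1\right) = \left(I + c\right) - 1 \cdot 9 = \left(I + c\right) - 9 = -9 + I + c$)
$- \frac{88584}{E{\left(\left(-134 - 129\right) \left(-134 - 139\right),-70 \right)}} = - \frac{88584}{-9 - 70 + \left(-134 - 129\right) \left(-134 - 139\right)} = - \frac{88584}{-9 - 70 - -71799} = - \frac{88584}{-9 - 70 + 71799} = - \frac{88584}{71720} = \left(-88584\right) \frac{1}{71720} = - \frac{11073}{8965}$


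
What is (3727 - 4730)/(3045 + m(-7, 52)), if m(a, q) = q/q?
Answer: -1003/3046 ≈ -0.32928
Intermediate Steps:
m(a, q) = 1
(3727 - 4730)/(3045 + m(-7, 52)) = (3727 - 4730)/(3045 + 1) = -1003/3046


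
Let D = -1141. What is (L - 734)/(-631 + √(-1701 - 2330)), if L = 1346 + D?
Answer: 333799/402192 + 529*I*√4031/402192 ≈ 0.82995 + 0.083508*I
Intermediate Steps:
L = 205 (L = 1346 - 1141 = 205)
(L - 734)/(-631 + √(-1701 - 2330)) = (205 - 734)/(-631 + √(-1701 - 2330)) = -529/(-631 + √(-4031)) = -529/(-631 + I*√4031)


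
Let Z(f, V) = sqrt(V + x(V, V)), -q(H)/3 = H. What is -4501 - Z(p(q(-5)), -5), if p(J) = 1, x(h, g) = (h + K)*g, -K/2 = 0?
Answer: -4501 - 2*sqrt(5) ≈ -4505.5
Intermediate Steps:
K = 0 (K = -2*0 = 0)
x(h, g) = g*h (x(h, g) = (h + 0)*g = h*g = g*h)
q(H) = -3*H
Z(f, V) = sqrt(V + V**2) (Z(f, V) = sqrt(V + V*V) = sqrt(V + V**2))
-4501 - Z(p(q(-5)), -5) = -4501 - sqrt(-5*(1 - 5)) = -4501 - sqrt(-5*(-4)) = -4501 - sqrt(20) = -4501 - 2*sqrt(5)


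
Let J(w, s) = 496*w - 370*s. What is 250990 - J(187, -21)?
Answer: 150468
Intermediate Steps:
J(w, s) = -370*s + 496*w
250990 - J(187, -21) = 250990 - (-370*(-21) + 496*187) = 250990 - (7770 + 92752) = 250990 - 1*100522 = 250990 - 100522 = 150468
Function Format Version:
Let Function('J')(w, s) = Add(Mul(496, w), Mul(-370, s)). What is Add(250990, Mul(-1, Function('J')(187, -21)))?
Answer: 150468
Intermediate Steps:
Function('J')(w, s) = Add(Mul(-370, s), Mul(496, w))
Add(250990, Mul(-1, Function('J')(187, -21))) = Add(250990, Mul(-1, Add(Mul(-370, -21), Mul(496, 187)))) = Add(250990, Mul(-1, Add(7770, 92752))) = Add(250990, Mul(-1, 100522)) = Add(250990, -100522) = 150468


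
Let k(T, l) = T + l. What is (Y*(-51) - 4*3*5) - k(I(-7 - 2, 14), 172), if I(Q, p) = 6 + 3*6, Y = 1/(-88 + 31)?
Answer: -4847/19 ≈ -255.11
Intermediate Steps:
Y = -1/57 (Y = 1/(-57) = -1/57 ≈ -0.017544)
I(Q, p) = 24 (I(Q, p) = 6 + 18 = 24)
(Y*(-51) - 4*3*5) - k(I(-7 - 2, 14), 172) = (-1/57*(-51) - 4*3*5) - (24 + 172) = (17/19 - 12*5) - 1*196 = (17/19 - 60) - 196 = -1123/19 - 196 = -4847/19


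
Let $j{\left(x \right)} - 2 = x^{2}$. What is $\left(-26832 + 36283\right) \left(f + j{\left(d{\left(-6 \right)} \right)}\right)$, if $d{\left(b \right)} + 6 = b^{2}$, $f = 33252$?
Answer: $322789454$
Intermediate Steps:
$d{\left(b \right)} = -6 + b^{2}$
$j{\left(x \right)} = 2 + x^{2}$
$\left(-26832 + 36283\right) \left(f + j{\left(d{\left(-6 \right)} \right)}\right) = \left(-26832 + 36283\right) \left(33252 + \left(2 + \left(-6 + \left(-6\right)^{2}\right)^{2}\right)\right) = 9451 \left(33252 + \left(2 + \left(-6 + 36\right)^{2}\right)\right) = 9451 \left(33252 + \left(2 + 30^{2}\right)\right) = 9451 \left(33252 + \left(2 + 900\right)\right) = 9451 \left(33252 + 902\right) = 9451 \cdot 34154 = 322789454$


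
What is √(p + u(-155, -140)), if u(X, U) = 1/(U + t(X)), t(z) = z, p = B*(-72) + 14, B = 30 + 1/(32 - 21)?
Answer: I*√22666393145/3245 ≈ 46.396*I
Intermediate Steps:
B = 331/11 (B = 30 + 1/11 = 331/11 ≈ 30.091)
p = -23678/11 (p = (331/11)*(-72) + 14 = -23832/11 + 14 = -23678/11 ≈ -2152.5)
u(X, U) = 1/(U + X)
√(p + u(-155, -140)) = √(-23678/11 + 1/(-140 - 155)) = √(-23678/11 + 1/(-295)) = √(-23678/11 - 1/295) = √(-6985021/3245) = I*√22666393145/3245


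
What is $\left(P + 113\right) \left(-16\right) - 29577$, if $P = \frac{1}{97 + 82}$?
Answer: $- \frac{5617931}{179} \approx -31385.0$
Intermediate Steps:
$P = \frac{1}{179} \approx 0.0055866$
$\left(P + 113\right) \left(-16\right) - 29577 = \left(\frac{1}{179} + 113\right) \left(-16\right) - 29577 = \frac{20228}{179} \left(-16\right) - 29577 = - \frac{323648}{179} - 29577 = - \frac{5617931}{179}$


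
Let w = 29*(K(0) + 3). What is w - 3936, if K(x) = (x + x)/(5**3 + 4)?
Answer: -3849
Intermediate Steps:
K(x) = 2*x/129 (K(x) = (2*x)/(125 + 4) = (2*x)/129 = (2*x)*(1/129) = 2*x/129)
w = 87 (w = 29*((2/129)*0 + 3) = 29*(0 + 3) = 29*3 = 87)
w - 3936 = 87 - 3936 = -3849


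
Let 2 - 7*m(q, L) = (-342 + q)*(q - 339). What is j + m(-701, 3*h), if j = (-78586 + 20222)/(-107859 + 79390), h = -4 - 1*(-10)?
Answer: -4411489742/28469 ≈ -1.5496e+5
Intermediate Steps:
h = 6 (h = -4 + 10 = 6)
j = 58364/28469 (j = -58364/(-28469) = -58364*(-1/28469) = 58364/28469 ≈ 2.0501)
m(q, L) = 2/7 - (-342 + q)*(-339 + q)/7 (m(q, L) = 2/7 - (-342 + q)*(q - 339)/7 = 2/7 - (-342 + q)*(-339 + q)/7)
j + m(-701, 3*h) = 58364/28469 + (-115936/7 - ⅐*(-701)² + (681/7)*(-701)) = 58364/28469 + (-115936/7 - ⅐*491401 - 477381/7) = 58364/28469 + (-115936/7 - 491401/7 - 477381/7) = 58364/28469 - 1084718/7 = -4411489742/28469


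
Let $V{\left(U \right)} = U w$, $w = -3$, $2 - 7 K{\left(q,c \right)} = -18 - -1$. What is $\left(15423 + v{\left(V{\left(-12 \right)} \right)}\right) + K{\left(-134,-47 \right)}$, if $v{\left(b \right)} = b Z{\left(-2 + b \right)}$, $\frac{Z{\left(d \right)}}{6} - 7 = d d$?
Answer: $\frac{1866436}{7} \approx 2.6663 \cdot 10^{5}$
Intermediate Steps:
$K{\left(q,c \right)} = \frac{19}{7}$ ($K{\left(q,c \right)} = \frac{2}{7} - \frac{-18 - -1}{7} = \frac{2}{7} - \frac{-18 + 1}{7} = \frac{2}{7} - - \frac{17}{7} = \frac{2}{7} + \frac{17}{7} = \frac{19}{7}$)
$Z{\left(d \right)} = 42 + 6 d^{2}$ ($Z{\left(d \right)} = 42 + 6 d d = 42 + 6 d^{2}$)
$V{\left(U \right)} = - 3 U$ ($V{\left(U \right)} = U \left(-3\right) = - 3 U$)
$v{\left(b \right)} = b \left(42 + 6 \left(-2 + b\right)^{2}\right)$
$\left(15423 + v{\left(V{\left(-12 \right)} \right)}\right) + K{\left(-134,-47 \right)} = \left(15423 + 6 \left(\left(-3\right) \left(-12\right)\right) \left(7 + \left(-2 - -36\right)^{2}\right)\right) + \frac{19}{7} = \left(15423 + 6 \cdot 36 \left(7 + \left(-2 + 36\right)^{2}\right)\right) + \frac{19}{7} = \left(15423 + 6 \cdot 36 \left(7 + 34^{2}\right)\right) + \frac{19}{7} = \left(15423 + 6 \cdot 36 \left(7 + 1156\right)\right) + \frac{19}{7} = \left(15423 + 6 \cdot 36 \cdot 1163\right) + \frac{19}{7} = \left(15423 + 251208\right) + \frac{19}{7} = 266631 + \frac{19}{7} = \frac{1866436}{7}$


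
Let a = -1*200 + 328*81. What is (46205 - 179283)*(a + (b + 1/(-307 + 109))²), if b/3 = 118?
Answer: -35970253606297/1782 ≈ -2.0185e+10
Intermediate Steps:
b = 354 (b = 3*118 = 354)
a = 26368 (a = -200 + 26568 = 26368)
(46205 - 179283)*(a + (b + 1/(-307 + 109))²) = (46205 - 179283)*(26368 + (354 + 1/(-307 + 109))²) = -133078*(26368 + (354 + 1/(-198))²) = -133078*(26368 + (354 - 1/198)²) = -133078*(26368 + (70091/198)²) = -133078*(26368 + 4912748281/39204) = -133078*5946479353/39204 = -35970253606297/1782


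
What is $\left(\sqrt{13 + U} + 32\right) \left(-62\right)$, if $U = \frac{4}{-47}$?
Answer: $-1984 - \frac{62 \sqrt{28529}}{47} \approx -2206.8$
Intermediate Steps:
$U = - \frac{4}{47}$ ($U = 4 \left(- \frac{1}{47}\right) = - \frac{4}{47} \approx -0.085106$)
$\left(\sqrt{13 + U} + 32\right) \left(-62\right) = \left(\sqrt{13 - \frac{4}{47}} + 32\right) \left(-62\right) = \left(\sqrt{\frac{607}{47}} + 32\right) \left(-62\right) = \left(\frac{\sqrt{28529}}{47} + 32\right) \left(-62\right) = \left(32 + \frac{\sqrt{28529}}{47}\right) \left(-62\right) = -1984 - \frac{62 \sqrt{28529}}{47}$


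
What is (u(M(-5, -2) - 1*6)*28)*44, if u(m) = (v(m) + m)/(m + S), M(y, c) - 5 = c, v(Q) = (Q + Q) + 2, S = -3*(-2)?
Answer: -8624/3 ≈ -2874.7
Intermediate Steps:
S = 6
v(Q) = 2 + 2*Q (v(Q) = 2*Q + 2 = 2 + 2*Q)
M(y, c) = 5 + c
u(m) = (2 + 3*m)/(6 + m) (u(m) = ((2 + 2*m) + m)/(m + 6) = (2 + 3*m)/(6 + m))
(u(M(-5, -2) - 1*6)*28)*44 = (((2 + 3*((5 - 2) - 1*6))/(6 + ((5 - 2) - 1*6)))*28)*44 = (((2 + 3*(3 - 6))/(6 + (3 - 6)))*28)*44 = (((2 + 3*(-3))/(6 - 3))*28)*44 = (((2 - 9)/3)*28)*44 = (((⅓)*(-7))*28)*44 = -7/3*28*44 = -196/3*44 = -8624/3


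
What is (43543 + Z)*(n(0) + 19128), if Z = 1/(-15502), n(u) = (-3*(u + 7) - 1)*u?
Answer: 6455734286940/7751 ≈ 8.3289e+8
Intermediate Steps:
n(u) = u*(-22 - 3*u) (n(u) = (-3*(7 + u) - 1)*u = ((-21 - 3*u) - 1)*u = (-22 - 3*u)*u = u*(-22 - 3*u))
Z = -1/15502 ≈ -6.4508e-5
(43543 + Z)*(n(0) + 19128) = (43543 - 1/15502)*(-1*0*(22 + 3*0) + 19128) = 675003585*(-1*0*(22 + 0) + 19128)/15502 = 675003585*(-1*0*22 + 19128)/15502 = 675003585*(0 + 19128)/15502 = (675003585/15502)*19128 = 6455734286940/7751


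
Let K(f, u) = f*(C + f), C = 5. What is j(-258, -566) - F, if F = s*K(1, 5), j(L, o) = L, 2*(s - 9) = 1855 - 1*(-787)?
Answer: -8238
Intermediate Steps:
s = 1330 (s = 9 + (1855 - 1*(-787))/2 = 9 + (1855 + 787)/2 = 9 + (½)*2642 = 9 + 1321 = 1330)
K(f, u) = f*(5 + f)
F = 7980 (F = 1330*(1*(5 + 1)) = 1330*(1*6) = 1330*6 = 7980)
j(-258, -566) - F = -258 - 1*7980 = -258 - 7980 = -8238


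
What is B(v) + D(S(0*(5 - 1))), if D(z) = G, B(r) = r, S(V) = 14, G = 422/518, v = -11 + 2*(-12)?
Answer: -8854/259 ≈ -34.185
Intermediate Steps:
v = -35 (v = -11 - 24 = -35)
G = 211/259 (G = 422*(1/518) = 211/259 ≈ 0.81467)
D(z) = 211/259
B(v) + D(S(0*(5 - 1))) = -35 + 211/259 = -8854/259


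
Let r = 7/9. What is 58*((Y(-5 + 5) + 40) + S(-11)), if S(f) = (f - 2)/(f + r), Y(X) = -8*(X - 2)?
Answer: 152801/46 ≈ 3321.8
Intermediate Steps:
Y(X) = 16 - 8*X (Y(X) = -8*(-2 + X) = 16 - 8*X)
r = 7/9 (r = 7*(1/9) = 7/9 ≈ 0.77778)
S(f) = (-2 + f)/(7/9 + f) (S(f) = (f - 2)/(f + 7/9) = (-2 + f)/(7/9 + f))
58*((Y(-5 + 5) + 40) + S(-11)) = 58*(((16 - 8*(-5 + 5)) + 40) + 9*(-2 - 11)/(7 + 9*(-11))) = 58*(((16 - 8*0) + 40) + 9*(-13)/(7 - 99)) = 58*(((16 + 0) + 40) + 9*(-13)/(-92)) = 58*((16 + 40) + 9*(-1/92)*(-13)) = 58*(56 + 117/92) = 58*(5269/92) = 152801/46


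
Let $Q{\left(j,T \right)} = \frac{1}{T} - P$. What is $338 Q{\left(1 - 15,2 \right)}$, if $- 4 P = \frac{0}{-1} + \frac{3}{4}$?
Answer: $\frac{1859}{8} \approx 232.38$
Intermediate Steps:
$P = - \frac{3}{16}$ ($P = - \frac{\frac{0}{-1} + \frac{3}{4}}{4} = - \frac{0 \left(-1\right) + 3 \cdot \frac{1}{4}}{4} = - \frac{0 + \frac{3}{4}}{4} = \left(- \frac{1}{4}\right) \frac{3}{4} = - \frac{3}{16} \approx -0.1875$)
$Q{\left(j,T \right)} = \frac{3}{16} + \frac{1}{T}$ ($Q{\left(j,T \right)} = \frac{1}{T} - - \frac{3}{16} = \frac{1}{T} + \frac{3}{16} = \frac{3}{16} + \frac{1}{T}$)
$338 Q{\left(1 - 15,2 \right)} = 338 \left(\frac{3}{16} + \frac{1}{2}\right) = 338 \cdot \frac{11}{16} = \frac{1859}{8}$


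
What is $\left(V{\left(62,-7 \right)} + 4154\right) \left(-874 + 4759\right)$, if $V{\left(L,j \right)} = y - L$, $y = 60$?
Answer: $16130520$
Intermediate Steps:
$V{\left(L,j \right)} = 60 - L$
$\left(V{\left(62,-7 \right)} + 4154\right) \left(-874 + 4759\right) = \left(\left(60 - 62\right) + 4154\right) \left(-874 + 4759\right) = \left(\left(60 - 62\right) + 4154\right) 3885 = \left(-2 + 4154\right) 3885 = 4152 \cdot 3885 = 16130520$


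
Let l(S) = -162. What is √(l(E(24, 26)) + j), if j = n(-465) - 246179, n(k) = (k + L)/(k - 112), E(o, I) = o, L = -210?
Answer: I*√82013673314/577 ≈ 496.33*I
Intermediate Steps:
n(k) = (-210 + k)/(-112 + k) (n(k) = (k - 210)/(k - 112) = (-210 + k)/(-112 + k))
j = -142044608/577 (j = (-210 - 465)/(-112 - 465) - 246179 = -675/(-577) - 246179 = -1/577*(-675) - 246179 = 675/577 - 246179 = -142044608/577 ≈ -2.4618e+5)
√(l(E(24, 26)) + j) = √(-162 - 142044608/577) = √(-142138082/577) = I*√82013673314/577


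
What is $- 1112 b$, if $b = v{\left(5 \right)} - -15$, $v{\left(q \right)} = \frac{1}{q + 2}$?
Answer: $- \frac{117872}{7} \approx -16839.0$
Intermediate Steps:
$v{\left(q \right)} = \frac{1}{2 + q}$
$b = \frac{106}{7}$ ($b = \frac{1}{2 + 5} - -15 = \frac{1}{7} + 15 = \frac{106}{7} \approx 15.143$)
$- 1112 b = \left(-1112\right) \frac{106}{7} = - \frac{117872}{7}$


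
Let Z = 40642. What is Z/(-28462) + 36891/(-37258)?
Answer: -183159377/75745514 ≈ -2.4181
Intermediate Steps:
Z/(-28462) + 36891/(-37258) = 40642/(-28462) + 36891/(-37258) = 40642*(-1/28462) + 36891*(-1/37258) = -2903/2033 - 36891/37258 = -183159377/75745514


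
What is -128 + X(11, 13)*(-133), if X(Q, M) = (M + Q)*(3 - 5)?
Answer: 6256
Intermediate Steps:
X(Q, M) = -2*M - 2*Q (X(Q, M) = (M + Q)*(-2) = -2*M - 2*Q)
-128 + X(11, 13)*(-133) = -128 + (-2*13 - 2*11)*(-133) = -128 + (-26 - 22)*(-133) = -128 - 48*(-133) = -128 + 6384 = 6256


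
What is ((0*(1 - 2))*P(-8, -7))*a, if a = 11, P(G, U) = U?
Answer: 0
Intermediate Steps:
((0*(1 - 2))*P(-8, -7))*a = ((0*(1 - 2))*(-7))*11 = ((0*(-1))*(-7))*11 = (0*(-7))*11 = 0*11 = 0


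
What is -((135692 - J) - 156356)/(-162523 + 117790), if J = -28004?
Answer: 7340/44733 ≈ 0.16408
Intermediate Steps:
-((135692 - J) - 156356)/(-162523 + 117790) = -((135692 - 1*(-28004)) - 156356)/(-162523 + 117790) = -((135692 + 28004) - 156356)/(-44733) = -(163696 - 156356)*(-1)/44733 = -7340*(-1)/44733 = -1*(-7340/44733) = 7340/44733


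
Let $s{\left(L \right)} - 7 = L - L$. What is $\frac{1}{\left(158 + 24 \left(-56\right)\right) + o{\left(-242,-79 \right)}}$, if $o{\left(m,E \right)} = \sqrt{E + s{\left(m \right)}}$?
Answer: $- \frac{593}{703334} - \frac{3 i \sqrt{2}}{703334} \approx -0.00084313 - 6.0322 \cdot 10^{-6} i$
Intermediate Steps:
$s{\left(L \right)} = 7$ ($s{\left(L \right)} = 7 + \left(L - L\right) = 7 + 0 = 7$)
$o{\left(m,E \right)} = \sqrt{7 + E}$ ($o{\left(m,E \right)} = \sqrt{E + 7} = \sqrt{7 + E}$)
$\frac{1}{\left(158 + 24 \left(-56\right)\right) + o{\left(-242,-79 \right)}} = \frac{1}{\left(158 + 24 \left(-56\right)\right) + \sqrt{7 - 79}} = \frac{1}{\left(158 - 1344\right) + \sqrt{-72}} = \frac{1}{-1186 + 6 i \sqrt{2}}$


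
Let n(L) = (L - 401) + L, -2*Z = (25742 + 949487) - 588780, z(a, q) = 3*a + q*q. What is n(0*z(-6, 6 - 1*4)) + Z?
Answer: -387251/2 ≈ -1.9363e+5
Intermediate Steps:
z(a, q) = q² + 3*a (z(a, q) = 3*a + q² = q² + 3*a)
Z = -386449/2 (Z = -((25742 + 949487) - 588780)/2 = -(975229 - 588780)/2 = -½*386449 = -386449/2 ≈ -1.9322e+5)
n(L) = -401 + 2*L (n(L) = (-401 + L) + L = -401 + 2*L)
n(0*z(-6, 6 - 1*4)) + Z = (-401 + 2*(0*((6 - 1*4)² + 3*(-6)))) - 386449/2 = (-401 + 2*(0*((6 - 4)² - 18))) - 386449/2 = (-401 + 2*(0*(2² - 18))) - 386449/2 = (-401 + 2*(0*(4 - 18))) - 386449/2 = (-401 + 2*(0*(-14))) - 386449/2 = (-401 + 2*0) - 386449/2 = (-401 + 0) - 386449/2 = -401 - 386449/2 = -387251/2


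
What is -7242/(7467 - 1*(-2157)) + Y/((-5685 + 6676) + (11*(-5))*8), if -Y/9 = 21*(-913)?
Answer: 276116371/883804 ≈ 312.42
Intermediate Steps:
Y = 172557 (Y = -189*(-913) = -9*(-19173) = 172557)
-7242/(7467 - 1*(-2157)) + Y/((-5685 + 6676) + (11*(-5))*8) = -7242/(7467 - 1*(-2157)) + 172557/((-5685 + 6676) + (11*(-5))*8) = -7242/(7467 + 2157) + 172557/(991 - 55*8) = -7242/9624 + 172557/(991 - 440) = -7242*1/9624 + 172557/551 = -1207/1604 + 172557*(1/551) = -1207/1604 + 172557/551 = 276116371/883804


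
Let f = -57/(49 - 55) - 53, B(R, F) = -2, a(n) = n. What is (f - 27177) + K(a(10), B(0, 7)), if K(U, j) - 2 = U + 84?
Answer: -54249/2 ≈ -27125.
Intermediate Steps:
K(U, j) = 86 + U (K(U, j) = 2 + (U + 84) = 2 + (84 + U) = 86 + U)
f = -87/2 (f = -57/(-6) - 53 = -57*(-1/6) - 53 = 19/2 - 53 = -87/2 ≈ -43.500)
(f - 27177) + K(a(10), B(0, 7)) = (-87/2 - 27177) + (86 + 10) = -54441/2 + 96 = -54249/2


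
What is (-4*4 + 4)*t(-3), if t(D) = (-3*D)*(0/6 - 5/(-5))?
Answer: -108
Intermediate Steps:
t(D) = -3*D (t(D) = (-3*D)*(0*(⅙) - 5*(-⅕)) = (-3*D)*(0 + 1) = -3*D*1 = -3*D)
(-4*4 + 4)*t(-3) = (-4*4 + 4)*(-3*(-3)) = (-16 + 4)*9 = -12*9 = -108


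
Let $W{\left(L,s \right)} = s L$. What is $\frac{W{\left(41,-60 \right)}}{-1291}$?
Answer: $\frac{2460}{1291} \approx 1.9055$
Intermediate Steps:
$W{\left(L,s \right)} = L s$
$\frac{W{\left(41,-60 \right)}}{-1291} = \frac{41 \left(-60\right)}{-1291} = \left(-2460\right) \left(- \frac{1}{1291}\right) = \frac{2460}{1291}$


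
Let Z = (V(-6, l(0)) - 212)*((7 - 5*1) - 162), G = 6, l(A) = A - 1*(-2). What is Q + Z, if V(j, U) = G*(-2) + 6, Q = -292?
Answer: 34588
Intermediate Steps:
l(A) = 2 + A (l(A) = A + 2 = 2 + A)
V(j, U) = -6 (V(j, U) = 6*(-2) + 6 = -12 + 6 = -6)
Z = 34880 (Z = (-6 - 212)*((7 - 5*1) - 162) = -218*((7 - 5) - 162) = -218*(2 - 162) = -218*(-160) = 34880)
Q + Z = -292 + 34880 = 34588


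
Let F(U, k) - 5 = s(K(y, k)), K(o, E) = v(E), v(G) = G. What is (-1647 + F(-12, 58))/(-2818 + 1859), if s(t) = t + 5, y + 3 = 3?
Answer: 1579/959 ≈ 1.6465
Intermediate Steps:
y = 0 (y = -3 + 3 = 0)
K(o, E) = E
s(t) = 5 + t
F(U, k) = 10 + k (F(U, k) = 5 + (5 + k) = 10 + k)
(-1647 + F(-12, 58))/(-2818 + 1859) = (-1647 + (10 + 58))/(-2818 + 1859) = (-1647 + 68)/(-959) = -1579*(-1/959) = 1579/959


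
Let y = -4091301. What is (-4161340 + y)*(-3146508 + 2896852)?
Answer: 2060321341496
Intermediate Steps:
(-4161340 + y)*(-3146508 + 2896852) = (-4161340 - 4091301)*(-3146508 + 2896852) = -8252641*(-249656) = 2060321341496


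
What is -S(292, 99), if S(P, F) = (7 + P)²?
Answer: -89401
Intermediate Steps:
-S(292, 99) = -(7 + 292)² = -1*299² = -1*89401 = -89401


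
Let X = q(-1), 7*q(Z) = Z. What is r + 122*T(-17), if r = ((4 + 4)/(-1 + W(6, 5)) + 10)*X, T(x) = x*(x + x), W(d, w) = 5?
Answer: 493600/7 ≈ 70514.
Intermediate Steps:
q(Z) = Z/7
X = -1/7 (X = (1/7)*(-1) = -1/7 ≈ -0.14286)
T(x) = 2*x**2 (T(x) = x*(2*x) = 2*x**2)
r = -12/7 (r = ((4 + 4)/(-1 + 5) + 10)*(-1/7) = (8/4 + 10)*(-1/7) = (8*(1/4) + 10)*(-1/7) = (2 + 10)*(-1/7) = 12*(-1/7) = -12/7 ≈ -1.7143)
r + 122*T(-17) = -12/7 + 122*(2*(-17)**2) = -12/7 + 122*(2*289) = -12/7 + 122*578 = -12/7 + 70516 = 493600/7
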